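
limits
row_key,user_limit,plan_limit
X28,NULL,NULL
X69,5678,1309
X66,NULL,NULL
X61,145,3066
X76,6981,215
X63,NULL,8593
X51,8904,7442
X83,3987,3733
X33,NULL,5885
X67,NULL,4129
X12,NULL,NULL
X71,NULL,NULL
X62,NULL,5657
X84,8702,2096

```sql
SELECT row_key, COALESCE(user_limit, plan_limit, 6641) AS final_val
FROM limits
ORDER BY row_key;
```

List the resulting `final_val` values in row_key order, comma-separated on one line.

row_key=X12: user_limit=NULL, plan_limit=NULL, → literal 6641 → 6641
row_key=X28: user_limit=NULL, plan_limit=NULL, → literal 6641 → 6641
row_key=X33: user_limit=NULL, plan_limit=5885 → 5885
row_key=X51: user_limit=8904 → 8904
row_key=X61: user_limit=145 → 145
row_key=X62: user_limit=NULL, plan_limit=5657 → 5657
row_key=X63: user_limit=NULL, plan_limit=8593 → 8593
row_key=X66: user_limit=NULL, plan_limit=NULL, → literal 6641 → 6641
row_key=X67: user_limit=NULL, plan_limit=4129 → 4129
row_key=X69: user_limit=5678 → 5678
row_key=X71: user_limit=NULL, plan_limit=NULL, → literal 6641 → 6641
row_key=X76: user_limit=6981 → 6981
row_key=X83: user_limit=3987 → 3987
row_key=X84: user_limit=8702 → 8702

6641, 6641, 5885, 8904, 145, 5657, 8593, 6641, 4129, 5678, 6641, 6981, 3987, 8702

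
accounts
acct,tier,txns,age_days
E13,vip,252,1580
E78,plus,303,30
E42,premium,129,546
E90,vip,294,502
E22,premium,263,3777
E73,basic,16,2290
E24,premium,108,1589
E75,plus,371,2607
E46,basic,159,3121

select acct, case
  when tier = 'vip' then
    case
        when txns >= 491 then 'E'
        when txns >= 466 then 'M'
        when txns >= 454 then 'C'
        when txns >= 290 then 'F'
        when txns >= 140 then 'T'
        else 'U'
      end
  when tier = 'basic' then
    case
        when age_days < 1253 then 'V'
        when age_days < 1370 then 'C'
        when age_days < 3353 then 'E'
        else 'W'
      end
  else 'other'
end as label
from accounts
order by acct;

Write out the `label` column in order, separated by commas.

T, other, other, other, E, E, other, other, F

acct=E13: tier='vip' → inner[txns >= 140] → T
acct=E22: tier='premium' → outer ELSE → other
acct=E24: tier='premium' → outer ELSE → other
acct=E42: tier='premium' → outer ELSE → other
acct=E46: tier='basic' → inner[age_days < 3353] → E
acct=E73: tier='basic' → inner[age_days < 3353] → E
acct=E75: tier='plus' → outer ELSE → other
acct=E78: tier='plus' → outer ELSE → other
acct=E90: tier='vip' → inner[txns >= 290] → F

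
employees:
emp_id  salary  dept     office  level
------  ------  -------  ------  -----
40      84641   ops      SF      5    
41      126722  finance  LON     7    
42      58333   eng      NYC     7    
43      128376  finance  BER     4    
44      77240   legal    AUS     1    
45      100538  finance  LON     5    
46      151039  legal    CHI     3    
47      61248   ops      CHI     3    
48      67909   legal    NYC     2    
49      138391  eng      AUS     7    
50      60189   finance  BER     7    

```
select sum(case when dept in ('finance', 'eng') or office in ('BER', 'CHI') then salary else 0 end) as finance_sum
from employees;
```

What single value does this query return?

emp_id=40: ✗
emp_id=41: ✓ → 126722
emp_id=42: ✓ → 58333
emp_id=43: ✓ → 128376
emp_id=44: ✗
emp_id=45: ✓ → 100538
emp_id=46: ✓ → 151039
emp_id=47: ✓ → 61248
emp_id=48: ✗
emp_id=49: ✓ → 138391
emp_id=50: ✓ → 60189
finance_sum = 126722 + 58333 + 128376 + 100538 + 151039 + 61248 + 138391 + 60189 = 824836

824836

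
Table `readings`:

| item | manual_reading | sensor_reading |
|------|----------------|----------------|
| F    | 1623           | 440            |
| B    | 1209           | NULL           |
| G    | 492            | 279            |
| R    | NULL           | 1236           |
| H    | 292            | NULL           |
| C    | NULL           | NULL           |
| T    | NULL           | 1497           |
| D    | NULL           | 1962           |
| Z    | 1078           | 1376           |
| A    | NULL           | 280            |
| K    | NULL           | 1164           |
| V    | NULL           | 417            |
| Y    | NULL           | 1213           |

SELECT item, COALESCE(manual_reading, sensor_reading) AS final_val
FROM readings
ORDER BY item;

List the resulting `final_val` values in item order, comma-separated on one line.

280, 1209, NULL, 1962, 1623, 492, 292, 1164, 1236, 1497, 417, 1213, 1078

item=A: manual_reading=NULL, sensor_reading=280 → 280
item=B: manual_reading=1209 → 1209
item=C: manual_reading=NULL, sensor_reading=NULL (all NULL) → NULL
item=D: manual_reading=NULL, sensor_reading=1962 → 1962
item=F: manual_reading=1623 → 1623
item=G: manual_reading=492 → 492
item=H: manual_reading=292 → 292
item=K: manual_reading=NULL, sensor_reading=1164 → 1164
item=R: manual_reading=NULL, sensor_reading=1236 → 1236
item=T: manual_reading=NULL, sensor_reading=1497 → 1497
item=V: manual_reading=NULL, sensor_reading=417 → 417
item=Y: manual_reading=NULL, sensor_reading=1213 → 1213
item=Z: manual_reading=1078 → 1078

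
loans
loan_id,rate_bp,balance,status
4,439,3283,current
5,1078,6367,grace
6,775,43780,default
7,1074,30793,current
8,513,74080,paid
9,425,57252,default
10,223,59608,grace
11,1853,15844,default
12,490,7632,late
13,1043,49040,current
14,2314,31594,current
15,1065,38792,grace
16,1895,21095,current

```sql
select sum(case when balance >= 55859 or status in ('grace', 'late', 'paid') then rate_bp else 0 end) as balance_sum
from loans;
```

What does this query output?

loan_id=4: ✗
loan_id=5: ✓ → 1078
loan_id=6: ✗
loan_id=7: ✗
loan_id=8: ✓ → 513
loan_id=9: ✓ → 425
loan_id=10: ✓ → 223
loan_id=11: ✗
loan_id=12: ✓ → 490
loan_id=13: ✗
loan_id=14: ✗
loan_id=15: ✓ → 1065
loan_id=16: ✗
balance_sum = 1078 + 513 + 425 + 223 + 490 + 1065 = 3794

3794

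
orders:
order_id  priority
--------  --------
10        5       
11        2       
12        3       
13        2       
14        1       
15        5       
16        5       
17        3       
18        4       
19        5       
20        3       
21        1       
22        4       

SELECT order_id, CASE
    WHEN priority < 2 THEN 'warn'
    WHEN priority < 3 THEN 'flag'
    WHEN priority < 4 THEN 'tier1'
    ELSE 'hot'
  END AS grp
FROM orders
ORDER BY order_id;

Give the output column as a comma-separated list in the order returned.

hot, flag, tier1, flag, warn, hot, hot, tier1, hot, hot, tier1, warn, hot

order_id=10: ELSE → hot
order_id=11: priority < 3 → flag
order_id=12: priority < 4 → tier1
order_id=13: priority < 3 → flag
order_id=14: priority < 2 → warn
order_id=15: ELSE → hot
order_id=16: ELSE → hot
order_id=17: priority < 4 → tier1
order_id=18: ELSE → hot
order_id=19: ELSE → hot
order_id=20: priority < 4 → tier1
order_id=21: priority < 2 → warn
order_id=22: ELSE → hot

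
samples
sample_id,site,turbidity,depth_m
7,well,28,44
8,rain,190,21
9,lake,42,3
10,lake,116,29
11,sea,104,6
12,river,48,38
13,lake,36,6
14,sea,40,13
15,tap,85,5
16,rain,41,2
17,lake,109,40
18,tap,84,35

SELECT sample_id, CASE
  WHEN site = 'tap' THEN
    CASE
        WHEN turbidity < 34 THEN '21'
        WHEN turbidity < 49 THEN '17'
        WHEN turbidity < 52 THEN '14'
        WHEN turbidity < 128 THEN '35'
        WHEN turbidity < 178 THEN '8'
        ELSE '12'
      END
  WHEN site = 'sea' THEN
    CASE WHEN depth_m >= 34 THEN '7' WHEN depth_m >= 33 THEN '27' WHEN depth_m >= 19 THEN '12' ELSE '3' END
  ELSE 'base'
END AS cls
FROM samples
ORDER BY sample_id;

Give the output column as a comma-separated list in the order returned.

sample_id=7: site='well' → outer ELSE → base
sample_id=8: site='rain' → outer ELSE → base
sample_id=9: site='lake' → outer ELSE → base
sample_id=10: site='lake' → outer ELSE → base
sample_id=11: site='sea' → inner[ELSE] → 3
sample_id=12: site='river' → outer ELSE → base
sample_id=13: site='lake' → outer ELSE → base
sample_id=14: site='sea' → inner[ELSE] → 3
sample_id=15: site='tap' → inner[turbidity < 128] → 35
sample_id=16: site='rain' → outer ELSE → base
sample_id=17: site='lake' → outer ELSE → base
sample_id=18: site='tap' → inner[turbidity < 128] → 35

base, base, base, base, 3, base, base, 3, 35, base, base, 35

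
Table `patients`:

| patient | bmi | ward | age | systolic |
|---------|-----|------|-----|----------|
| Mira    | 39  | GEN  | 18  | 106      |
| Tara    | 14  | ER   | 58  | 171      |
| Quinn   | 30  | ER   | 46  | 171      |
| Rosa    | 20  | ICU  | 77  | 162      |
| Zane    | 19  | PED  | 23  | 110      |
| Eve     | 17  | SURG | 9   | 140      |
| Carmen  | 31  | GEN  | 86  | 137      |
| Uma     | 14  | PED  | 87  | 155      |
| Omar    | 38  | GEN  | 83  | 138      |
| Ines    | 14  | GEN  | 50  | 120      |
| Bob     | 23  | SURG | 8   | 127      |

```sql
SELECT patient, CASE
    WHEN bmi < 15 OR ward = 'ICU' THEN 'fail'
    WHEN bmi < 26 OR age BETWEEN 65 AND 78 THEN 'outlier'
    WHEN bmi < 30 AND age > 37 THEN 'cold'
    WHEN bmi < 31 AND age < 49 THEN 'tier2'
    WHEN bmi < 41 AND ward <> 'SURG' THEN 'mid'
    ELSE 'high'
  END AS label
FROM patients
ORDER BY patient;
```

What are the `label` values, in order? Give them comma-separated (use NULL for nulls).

outlier, mid, outlier, fail, mid, mid, tier2, fail, fail, fail, outlier

patient=Bob: bmi < 26 OR age BETWEEN 65 AND 78 → outlier
patient=Carmen: bmi < 41 AND ward <> 'SURG' → mid
patient=Eve: bmi < 26 OR age BETWEEN 65 AND 78 → outlier
patient=Ines: bmi < 15 OR ward = 'ICU' → fail
patient=Mira: bmi < 41 AND ward <> 'SURG' → mid
patient=Omar: bmi < 41 AND ward <> 'SURG' → mid
patient=Quinn: bmi < 31 AND age < 49 → tier2
patient=Rosa: bmi < 15 OR ward = 'ICU' → fail
patient=Tara: bmi < 15 OR ward = 'ICU' → fail
patient=Uma: bmi < 15 OR ward = 'ICU' → fail
patient=Zane: bmi < 26 OR age BETWEEN 65 AND 78 → outlier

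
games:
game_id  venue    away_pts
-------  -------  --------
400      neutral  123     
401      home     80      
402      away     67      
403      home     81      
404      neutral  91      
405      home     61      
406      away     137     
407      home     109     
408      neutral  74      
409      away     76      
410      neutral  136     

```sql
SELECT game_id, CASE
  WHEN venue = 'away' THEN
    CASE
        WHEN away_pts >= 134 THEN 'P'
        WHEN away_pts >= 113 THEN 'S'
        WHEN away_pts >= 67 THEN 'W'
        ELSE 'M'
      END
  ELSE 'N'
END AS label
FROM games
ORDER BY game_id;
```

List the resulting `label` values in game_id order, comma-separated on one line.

N, N, W, N, N, N, P, N, N, W, N

game_id=400: venue='neutral' → outer ELSE → N
game_id=401: venue='home' → outer ELSE → N
game_id=402: venue='away' → inner[away_pts >= 67] → W
game_id=403: venue='home' → outer ELSE → N
game_id=404: venue='neutral' → outer ELSE → N
game_id=405: venue='home' → outer ELSE → N
game_id=406: venue='away' → inner[away_pts >= 134] → P
game_id=407: venue='home' → outer ELSE → N
game_id=408: venue='neutral' → outer ELSE → N
game_id=409: venue='away' → inner[away_pts >= 67] → W
game_id=410: venue='neutral' → outer ELSE → N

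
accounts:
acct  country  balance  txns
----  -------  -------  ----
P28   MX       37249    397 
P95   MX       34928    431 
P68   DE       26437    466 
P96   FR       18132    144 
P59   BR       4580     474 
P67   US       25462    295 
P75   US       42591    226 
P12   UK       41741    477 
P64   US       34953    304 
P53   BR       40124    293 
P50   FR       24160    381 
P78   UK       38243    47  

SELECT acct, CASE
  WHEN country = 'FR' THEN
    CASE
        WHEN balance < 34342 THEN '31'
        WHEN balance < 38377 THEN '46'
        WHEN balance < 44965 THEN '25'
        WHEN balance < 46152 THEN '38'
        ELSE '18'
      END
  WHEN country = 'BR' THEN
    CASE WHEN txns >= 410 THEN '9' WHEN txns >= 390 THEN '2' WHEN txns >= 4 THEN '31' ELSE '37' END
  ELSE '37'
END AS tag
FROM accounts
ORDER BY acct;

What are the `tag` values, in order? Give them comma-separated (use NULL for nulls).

37, 37, 31, 31, 9, 37, 37, 37, 37, 37, 37, 31

acct=P12: country='UK' → outer ELSE → 37
acct=P28: country='MX' → outer ELSE → 37
acct=P50: country='FR' → inner[balance < 34342] → 31
acct=P53: country='BR' → inner[txns >= 4] → 31
acct=P59: country='BR' → inner[txns >= 410] → 9
acct=P64: country='US' → outer ELSE → 37
acct=P67: country='US' → outer ELSE → 37
acct=P68: country='DE' → outer ELSE → 37
acct=P75: country='US' → outer ELSE → 37
acct=P78: country='UK' → outer ELSE → 37
acct=P95: country='MX' → outer ELSE → 37
acct=P96: country='FR' → inner[balance < 34342] → 31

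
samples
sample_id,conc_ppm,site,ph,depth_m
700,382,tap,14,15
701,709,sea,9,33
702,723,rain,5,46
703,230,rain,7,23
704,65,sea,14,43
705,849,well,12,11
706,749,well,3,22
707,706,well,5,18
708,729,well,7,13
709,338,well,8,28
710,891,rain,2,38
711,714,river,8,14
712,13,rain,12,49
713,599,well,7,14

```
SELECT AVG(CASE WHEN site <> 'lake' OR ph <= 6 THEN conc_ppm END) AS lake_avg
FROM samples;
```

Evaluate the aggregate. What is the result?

sample_id=700: ✓ → 382
sample_id=701: ✓ → 709
sample_id=702: ✓ → 723
sample_id=703: ✓ → 230
sample_id=704: ✓ → 65
sample_id=705: ✓ → 849
sample_id=706: ✓ → 749
sample_id=707: ✓ → 706
sample_id=708: ✓ → 729
sample_id=709: ✓ → 338
sample_id=710: ✓ → 891
sample_id=711: ✓ → 714
sample_id=712: ✓ → 13
sample_id=713: ✓ → 599
lake_avg = (382 + 709 + 723 + 230 + 65 + 849 + 749 + 706 + 729 + 338 + 891 + 714 + 13 + 599) / 14 = 549.7857142857

549.7857142857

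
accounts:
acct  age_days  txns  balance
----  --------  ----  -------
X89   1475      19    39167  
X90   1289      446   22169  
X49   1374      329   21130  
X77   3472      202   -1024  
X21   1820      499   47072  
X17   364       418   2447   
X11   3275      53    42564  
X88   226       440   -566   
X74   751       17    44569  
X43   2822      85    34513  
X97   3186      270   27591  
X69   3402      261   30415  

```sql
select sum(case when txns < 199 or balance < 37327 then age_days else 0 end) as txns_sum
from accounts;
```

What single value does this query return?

acct=X89: ✓ → 1475
acct=X90: ✓ → 1289
acct=X49: ✓ → 1374
acct=X77: ✓ → 3472
acct=X21: ✗
acct=X17: ✓ → 364
acct=X11: ✓ → 3275
acct=X88: ✓ → 226
acct=X74: ✓ → 751
acct=X43: ✓ → 2822
acct=X97: ✓ → 3186
acct=X69: ✓ → 3402
txns_sum = 1475 + 1289 + 1374 + 3472 + 364 + 3275 + 226 + 751 + 2822 + 3186 + 3402 = 21636

21636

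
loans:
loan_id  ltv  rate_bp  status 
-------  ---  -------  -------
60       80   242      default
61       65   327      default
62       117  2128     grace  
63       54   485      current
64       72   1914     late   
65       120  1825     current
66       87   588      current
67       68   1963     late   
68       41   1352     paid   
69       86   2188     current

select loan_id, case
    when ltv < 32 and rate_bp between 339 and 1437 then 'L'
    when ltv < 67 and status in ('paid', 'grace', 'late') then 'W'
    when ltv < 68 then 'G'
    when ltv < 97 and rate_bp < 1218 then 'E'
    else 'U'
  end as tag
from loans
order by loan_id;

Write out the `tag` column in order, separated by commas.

E, G, U, G, U, U, E, U, W, U

loan_id=60: ltv < 97 and rate_bp < 1218 → E
loan_id=61: ltv < 68 → G
loan_id=62: ELSE → U
loan_id=63: ltv < 68 → G
loan_id=64: ELSE → U
loan_id=65: ELSE → U
loan_id=66: ltv < 97 and rate_bp < 1218 → E
loan_id=67: ELSE → U
loan_id=68: ltv < 67 and status in ('paid', 'grace', 'late') → W
loan_id=69: ELSE → U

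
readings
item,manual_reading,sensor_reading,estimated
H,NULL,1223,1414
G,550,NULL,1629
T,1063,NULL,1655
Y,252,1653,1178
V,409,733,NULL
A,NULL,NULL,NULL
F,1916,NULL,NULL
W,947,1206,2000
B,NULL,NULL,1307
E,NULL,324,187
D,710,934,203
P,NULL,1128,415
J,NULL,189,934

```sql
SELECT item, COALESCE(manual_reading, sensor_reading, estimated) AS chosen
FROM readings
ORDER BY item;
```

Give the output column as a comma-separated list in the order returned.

item=A: manual_reading=NULL, sensor_reading=NULL, estimated=NULL (all NULL) → NULL
item=B: manual_reading=NULL, sensor_reading=NULL, estimated=1307 → 1307
item=D: manual_reading=710 → 710
item=E: manual_reading=NULL, sensor_reading=324 → 324
item=F: manual_reading=1916 → 1916
item=G: manual_reading=550 → 550
item=H: manual_reading=NULL, sensor_reading=1223 → 1223
item=J: manual_reading=NULL, sensor_reading=189 → 189
item=P: manual_reading=NULL, sensor_reading=1128 → 1128
item=T: manual_reading=1063 → 1063
item=V: manual_reading=409 → 409
item=W: manual_reading=947 → 947
item=Y: manual_reading=252 → 252

NULL, 1307, 710, 324, 1916, 550, 1223, 189, 1128, 1063, 409, 947, 252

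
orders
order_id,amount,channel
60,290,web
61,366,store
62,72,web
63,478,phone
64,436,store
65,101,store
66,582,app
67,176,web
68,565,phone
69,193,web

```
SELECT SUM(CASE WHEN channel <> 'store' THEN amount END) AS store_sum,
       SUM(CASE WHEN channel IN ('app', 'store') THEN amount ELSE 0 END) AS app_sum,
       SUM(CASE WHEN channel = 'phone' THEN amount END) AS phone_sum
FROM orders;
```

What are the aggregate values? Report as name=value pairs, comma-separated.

[store_sum: channel <> 'store']
order_id=60: ✓ → 290
order_id=61: ✗
order_id=62: ✓ → 72
order_id=63: ✓ → 478
order_id=64: ✗
order_id=65: ✗
order_id=66: ✓ → 582
order_id=67: ✓ → 176
order_id=68: ✓ → 565
order_id=69: ✓ → 193
store_sum = 290 + 72 + 478 + 582 + 176 + 565 + 193 = 2356
—
[app_sum: channel IN ('app', 'store')]
order_id=60: ✗
order_id=61: ✓ → 366
order_id=62: ✗
order_id=63: ✗
order_id=64: ✓ → 436
order_id=65: ✓ → 101
order_id=66: ✓ → 582
order_id=67: ✗
order_id=68: ✗
order_id=69: ✗
app_sum = 366 + 436 + 101 + 582 = 1485
—
[phone_sum: channel = 'phone']
order_id=60: ✗
order_id=61: ✗
order_id=62: ✗
order_id=63: ✓ → 478
order_id=64: ✗
order_id=65: ✗
order_id=66: ✗
order_id=67: ✗
order_id=68: ✓ → 565
order_id=69: ✗
phone_sum = 478 + 565 = 1043

store_sum=2356, app_sum=1485, phone_sum=1043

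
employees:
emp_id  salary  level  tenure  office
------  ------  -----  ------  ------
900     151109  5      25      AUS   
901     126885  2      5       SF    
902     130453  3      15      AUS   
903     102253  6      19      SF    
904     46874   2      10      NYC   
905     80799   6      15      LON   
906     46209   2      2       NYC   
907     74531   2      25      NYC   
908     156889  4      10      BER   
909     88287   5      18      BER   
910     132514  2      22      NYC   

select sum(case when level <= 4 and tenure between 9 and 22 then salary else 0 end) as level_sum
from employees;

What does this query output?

466730

emp_id=900: ✗
emp_id=901: ✗
emp_id=902: ✓ → 130453
emp_id=903: ✗
emp_id=904: ✓ → 46874
emp_id=905: ✗
emp_id=906: ✗
emp_id=907: ✗
emp_id=908: ✓ → 156889
emp_id=909: ✗
emp_id=910: ✓ → 132514
level_sum = 130453 + 46874 + 156889 + 132514 = 466730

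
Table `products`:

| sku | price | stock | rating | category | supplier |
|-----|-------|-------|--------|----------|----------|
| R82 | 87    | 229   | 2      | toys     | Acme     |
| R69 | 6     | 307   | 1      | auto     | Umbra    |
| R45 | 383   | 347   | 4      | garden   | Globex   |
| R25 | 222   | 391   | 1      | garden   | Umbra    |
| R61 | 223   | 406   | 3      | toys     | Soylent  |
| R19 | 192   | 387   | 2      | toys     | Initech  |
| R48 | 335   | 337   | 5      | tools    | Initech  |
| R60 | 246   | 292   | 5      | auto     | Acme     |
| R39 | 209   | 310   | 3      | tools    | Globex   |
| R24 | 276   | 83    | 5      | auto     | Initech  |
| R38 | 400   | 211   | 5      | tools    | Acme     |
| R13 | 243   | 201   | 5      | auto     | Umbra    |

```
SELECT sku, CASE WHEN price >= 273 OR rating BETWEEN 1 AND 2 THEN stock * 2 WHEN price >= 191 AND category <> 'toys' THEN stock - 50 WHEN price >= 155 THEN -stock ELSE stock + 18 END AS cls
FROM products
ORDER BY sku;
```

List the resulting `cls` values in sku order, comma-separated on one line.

sku=R13: price >= 191 AND category <> 'toys' → 151
sku=R19: price >= 273 OR rating BETWEEN 1 AND 2 → 774
sku=R24: price >= 273 OR rating BETWEEN 1 AND 2 → 166
sku=R25: price >= 273 OR rating BETWEEN 1 AND 2 → 782
sku=R38: price >= 273 OR rating BETWEEN 1 AND 2 → 422
sku=R39: price >= 191 AND category <> 'toys' → 260
sku=R45: price >= 273 OR rating BETWEEN 1 AND 2 → 694
sku=R48: price >= 273 OR rating BETWEEN 1 AND 2 → 674
sku=R60: price >= 191 AND category <> 'toys' → 242
sku=R61: price >= 155 → -406
sku=R69: price >= 273 OR rating BETWEEN 1 AND 2 → 614
sku=R82: price >= 273 OR rating BETWEEN 1 AND 2 → 458

151, 774, 166, 782, 422, 260, 694, 674, 242, -406, 614, 458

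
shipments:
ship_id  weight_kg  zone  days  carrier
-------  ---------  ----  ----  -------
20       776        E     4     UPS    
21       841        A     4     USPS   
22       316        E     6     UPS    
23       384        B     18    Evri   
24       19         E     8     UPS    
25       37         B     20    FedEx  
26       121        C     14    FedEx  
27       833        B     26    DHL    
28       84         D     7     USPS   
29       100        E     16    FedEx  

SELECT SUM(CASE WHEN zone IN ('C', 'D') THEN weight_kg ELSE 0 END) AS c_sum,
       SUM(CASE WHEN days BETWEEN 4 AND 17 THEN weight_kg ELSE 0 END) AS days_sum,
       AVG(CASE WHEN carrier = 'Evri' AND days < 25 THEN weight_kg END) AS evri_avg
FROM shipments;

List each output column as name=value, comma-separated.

c_sum=205, days_sum=2257, evri_avg=384

[c_sum: zone IN ('C', 'D')]
ship_id=20: ✗
ship_id=21: ✗
ship_id=22: ✗
ship_id=23: ✗
ship_id=24: ✗
ship_id=25: ✗
ship_id=26: ✓ → 121
ship_id=27: ✗
ship_id=28: ✓ → 84
ship_id=29: ✗
c_sum = 121 + 84 = 205
—
[days_sum: days BETWEEN 4 AND 17]
ship_id=20: ✓ → 776
ship_id=21: ✓ → 841
ship_id=22: ✓ → 316
ship_id=23: ✗
ship_id=24: ✓ → 19
ship_id=25: ✗
ship_id=26: ✓ → 121
ship_id=27: ✗
ship_id=28: ✓ → 84
ship_id=29: ✓ → 100
days_sum = 776 + 841 + 316 + 19 + 121 + 84 + 100 = 2257
—
[evri_avg: carrier = 'Evri' AND days < 25]
ship_id=20: ✗
ship_id=21: ✗
ship_id=22: ✗
ship_id=23: ✓ → 384
ship_id=24: ✗
ship_id=25: ✗
ship_id=26: ✗
ship_id=27: ✗
ship_id=28: ✗
ship_id=29: ✗
evri_avg = 384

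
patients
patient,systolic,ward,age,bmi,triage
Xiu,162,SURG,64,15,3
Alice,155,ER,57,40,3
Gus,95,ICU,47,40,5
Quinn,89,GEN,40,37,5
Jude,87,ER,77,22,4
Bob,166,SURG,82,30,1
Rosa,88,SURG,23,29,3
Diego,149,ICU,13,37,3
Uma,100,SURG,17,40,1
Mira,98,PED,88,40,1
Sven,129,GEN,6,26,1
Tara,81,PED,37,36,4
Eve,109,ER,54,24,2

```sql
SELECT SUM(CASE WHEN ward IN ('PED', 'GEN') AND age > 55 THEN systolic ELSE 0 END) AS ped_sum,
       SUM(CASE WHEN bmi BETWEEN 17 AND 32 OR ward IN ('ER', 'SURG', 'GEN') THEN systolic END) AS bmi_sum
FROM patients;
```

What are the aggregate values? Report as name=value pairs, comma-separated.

ped_sum=98, bmi_sum=1085

[ped_sum: ward IN ('PED', 'GEN') AND age > 55]
patient=Xiu: ✗
patient=Alice: ✗
patient=Gus: ✗
patient=Quinn: ✗
patient=Jude: ✗
patient=Bob: ✗
patient=Rosa: ✗
patient=Diego: ✗
patient=Uma: ✗
patient=Mira: ✓ → 98
patient=Sven: ✗
patient=Tara: ✗
patient=Eve: ✗
ped_sum = 98
—
[bmi_sum: bmi BETWEEN 17 AND 32 OR ward IN ('ER', 'SURG', 'GEN')]
patient=Xiu: ✓ → 162
patient=Alice: ✓ → 155
patient=Gus: ✗
patient=Quinn: ✓ → 89
patient=Jude: ✓ → 87
patient=Bob: ✓ → 166
patient=Rosa: ✓ → 88
patient=Diego: ✗
patient=Uma: ✓ → 100
patient=Mira: ✗
patient=Sven: ✓ → 129
patient=Tara: ✗
patient=Eve: ✓ → 109
bmi_sum = 162 + 155 + 89 + 87 + 166 + 88 + 100 + 129 + 109 = 1085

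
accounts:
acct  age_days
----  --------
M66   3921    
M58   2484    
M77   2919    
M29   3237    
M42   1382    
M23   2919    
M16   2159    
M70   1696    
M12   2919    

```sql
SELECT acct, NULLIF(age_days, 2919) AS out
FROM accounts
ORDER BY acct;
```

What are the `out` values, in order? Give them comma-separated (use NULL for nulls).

acct=M12: age_days=2919 vs 2919: equal → NULL
acct=M16: age_days=2159 vs 2919: differ → 2159
acct=M23: age_days=2919 vs 2919: equal → NULL
acct=M29: age_days=3237 vs 2919: differ → 3237
acct=M42: age_days=1382 vs 2919: differ → 1382
acct=M58: age_days=2484 vs 2919: differ → 2484
acct=M66: age_days=3921 vs 2919: differ → 3921
acct=M70: age_days=1696 vs 2919: differ → 1696
acct=M77: age_days=2919 vs 2919: equal → NULL

NULL, 2159, NULL, 3237, 1382, 2484, 3921, 1696, NULL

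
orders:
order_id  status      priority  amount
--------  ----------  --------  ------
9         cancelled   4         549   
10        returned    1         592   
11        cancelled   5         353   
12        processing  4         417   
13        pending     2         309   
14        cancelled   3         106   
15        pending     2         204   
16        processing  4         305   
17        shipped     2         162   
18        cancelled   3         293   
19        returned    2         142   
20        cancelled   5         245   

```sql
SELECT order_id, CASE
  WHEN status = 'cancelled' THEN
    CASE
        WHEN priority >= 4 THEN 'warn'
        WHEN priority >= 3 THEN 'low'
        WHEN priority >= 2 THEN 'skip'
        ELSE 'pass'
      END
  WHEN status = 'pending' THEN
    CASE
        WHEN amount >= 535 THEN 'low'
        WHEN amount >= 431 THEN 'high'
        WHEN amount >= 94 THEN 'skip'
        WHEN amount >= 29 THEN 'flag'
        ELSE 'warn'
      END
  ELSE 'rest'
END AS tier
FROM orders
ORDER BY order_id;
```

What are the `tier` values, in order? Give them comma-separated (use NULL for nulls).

warn, rest, warn, rest, skip, low, skip, rest, rest, low, rest, warn

order_id=9: status='cancelled' → inner[priority >= 4] → warn
order_id=10: status='returned' → outer ELSE → rest
order_id=11: status='cancelled' → inner[priority >= 4] → warn
order_id=12: status='processing' → outer ELSE → rest
order_id=13: status='pending' → inner[amount >= 94] → skip
order_id=14: status='cancelled' → inner[priority >= 3] → low
order_id=15: status='pending' → inner[amount >= 94] → skip
order_id=16: status='processing' → outer ELSE → rest
order_id=17: status='shipped' → outer ELSE → rest
order_id=18: status='cancelled' → inner[priority >= 3] → low
order_id=19: status='returned' → outer ELSE → rest
order_id=20: status='cancelled' → inner[priority >= 4] → warn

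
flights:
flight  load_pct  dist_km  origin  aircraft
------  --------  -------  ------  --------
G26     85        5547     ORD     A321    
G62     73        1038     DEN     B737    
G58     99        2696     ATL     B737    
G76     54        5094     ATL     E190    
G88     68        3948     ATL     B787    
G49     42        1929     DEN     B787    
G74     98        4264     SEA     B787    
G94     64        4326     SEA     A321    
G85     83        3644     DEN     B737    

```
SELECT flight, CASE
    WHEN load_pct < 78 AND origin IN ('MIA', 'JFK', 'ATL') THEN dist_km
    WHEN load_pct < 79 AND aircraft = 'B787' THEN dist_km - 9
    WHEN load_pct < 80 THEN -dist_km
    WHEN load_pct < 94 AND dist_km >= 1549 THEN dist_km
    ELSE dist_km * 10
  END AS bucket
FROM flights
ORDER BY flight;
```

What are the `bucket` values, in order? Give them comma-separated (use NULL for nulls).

5547, 1920, 26960, -1038, 42640, 5094, 3644, 3948, -4326

flight=G26: load_pct < 94 AND dist_km >= 1549 → 5547
flight=G49: load_pct < 79 AND aircraft = 'B787' → 1920
flight=G58: ELSE → 26960
flight=G62: load_pct < 80 → -1038
flight=G74: ELSE → 42640
flight=G76: load_pct < 78 AND origin IN ('MIA', 'JFK', 'ATL') → 5094
flight=G85: load_pct < 94 AND dist_km >= 1549 → 3644
flight=G88: load_pct < 78 AND origin IN ('MIA', 'JFK', 'ATL') → 3948
flight=G94: load_pct < 80 → -4326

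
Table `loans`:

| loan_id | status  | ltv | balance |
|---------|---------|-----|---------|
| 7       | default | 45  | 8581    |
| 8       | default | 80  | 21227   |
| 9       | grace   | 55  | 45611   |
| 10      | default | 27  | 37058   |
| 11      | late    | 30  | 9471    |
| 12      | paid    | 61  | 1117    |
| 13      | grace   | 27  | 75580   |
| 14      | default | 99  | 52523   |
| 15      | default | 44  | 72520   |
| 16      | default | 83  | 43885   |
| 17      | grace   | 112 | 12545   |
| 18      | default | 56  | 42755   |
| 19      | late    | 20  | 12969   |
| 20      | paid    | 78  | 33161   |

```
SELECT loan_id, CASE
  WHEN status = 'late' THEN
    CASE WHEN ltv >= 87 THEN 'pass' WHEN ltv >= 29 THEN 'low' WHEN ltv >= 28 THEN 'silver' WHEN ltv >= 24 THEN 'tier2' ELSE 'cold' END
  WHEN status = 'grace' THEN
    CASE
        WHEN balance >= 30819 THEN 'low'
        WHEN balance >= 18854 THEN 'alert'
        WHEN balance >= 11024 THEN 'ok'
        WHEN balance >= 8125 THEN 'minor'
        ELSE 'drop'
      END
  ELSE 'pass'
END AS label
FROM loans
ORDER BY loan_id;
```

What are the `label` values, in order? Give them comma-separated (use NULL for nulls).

pass, pass, low, pass, low, pass, low, pass, pass, pass, ok, pass, cold, pass

loan_id=7: status='default' → outer ELSE → pass
loan_id=8: status='default' → outer ELSE → pass
loan_id=9: status='grace' → inner[balance >= 30819] → low
loan_id=10: status='default' → outer ELSE → pass
loan_id=11: status='late' → inner[ltv >= 29] → low
loan_id=12: status='paid' → outer ELSE → pass
loan_id=13: status='grace' → inner[balance >= 30819] → low
loan_id=14: status='default' → outer ELSE → pass
loan_id=15: status='default' → outer ELSE → pass
loan_id=16: status='default' → outer ELSE → pass
loan_id=17: status='grace' → inner[balance >= 11024] → ok
loan_id=18: status='default' → outer ELSE → pass
loan_id=19: status='late' → inner[ELSE] → cold
loan_id=20: status='paid' → outer ELSE → pass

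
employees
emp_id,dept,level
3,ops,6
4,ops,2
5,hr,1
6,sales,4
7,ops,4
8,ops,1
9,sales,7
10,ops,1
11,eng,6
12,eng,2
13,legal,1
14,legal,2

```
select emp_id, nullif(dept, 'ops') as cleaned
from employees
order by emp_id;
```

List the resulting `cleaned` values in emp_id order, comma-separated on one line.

emp_id=3: dept=ops vs ops: equal → NULL
emp_id=4: dept=ops vs ops: equal → NULL
emp_id=5: dept=hr vs ops: differ → hr
emp_id=6: dept=sales vs ops: differ → sales
emp_id=7: dept=ops vs ops: equal → NULL
emp_id=8: dept=ops vs ops: equal → NULL
emp_id=9: dept=sales vs ops: differ → sales
emp_id=10: dept=ops vs ops: equal → NULL
emp_id=11: dept=eng vs ops: differ → eng
emp_id=12: dept=eng vs ops: differ → eng
emp_id=13: dept=legal vs ops: differ → legal
emp_id=14: dept=legal vs ops: differ → legal

NULL, NULL, hr, sales, NULL, NULL, sales, NULL, eng, eng, legal, legal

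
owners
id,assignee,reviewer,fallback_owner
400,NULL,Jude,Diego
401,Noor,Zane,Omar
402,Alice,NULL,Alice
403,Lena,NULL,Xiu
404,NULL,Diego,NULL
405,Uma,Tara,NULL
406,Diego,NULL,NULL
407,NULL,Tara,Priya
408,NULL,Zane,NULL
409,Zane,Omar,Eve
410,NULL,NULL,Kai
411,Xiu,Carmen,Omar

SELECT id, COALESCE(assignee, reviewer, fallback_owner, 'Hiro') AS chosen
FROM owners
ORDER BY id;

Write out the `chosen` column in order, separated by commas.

Jude, Noor, Alice, Lena, Diego, Uma, Diego, Tara, Zane, Zane, Kai, Xiu

id=400: assignee=NULL, reviewer=Jude → Jude
id=401: assignee=Noor → Noor
id=402: assignee=Alice → Alice
id=403: assignee=Lena → Lena
id=404: assignee=NULL, reviewer=Diego → Diego
id=405: assignee=Uma → Uma
id=406: assignee=Diego → Diego
id=407: assignee=NULL, reviewer=Tara → Tara
id=408: assignee=NULL, reviewer=Zane → Zane
id=409: assignee=Zane → Zane
id=410: assignee=NULL, reviewer=NULL, fallback_owner=Kai → Kai
id=411: assignee=Xiu → Xiu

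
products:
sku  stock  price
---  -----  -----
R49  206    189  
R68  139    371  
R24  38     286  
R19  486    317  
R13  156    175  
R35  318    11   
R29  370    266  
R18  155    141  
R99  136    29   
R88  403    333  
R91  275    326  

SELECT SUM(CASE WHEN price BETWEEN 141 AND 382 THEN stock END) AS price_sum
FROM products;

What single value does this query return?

sku=R49: ✓ → 206
sku=R68: ✓ → 139
sku=R24: ✓ → 38
sku=R19: ✓ → 486
sku=R13: ✓ → 156
sku=R35: ✗
sku=R29: ✓ → 370
sku=R18: ✓ → 155
sku=R99: ✗
sku=R88: ✓ → 403
sku=R91: ✓ → 275
price_sum = 206 + 139 + 38 + 486 + 156 + 370 + 155 + 403 + 275 = 2228

2228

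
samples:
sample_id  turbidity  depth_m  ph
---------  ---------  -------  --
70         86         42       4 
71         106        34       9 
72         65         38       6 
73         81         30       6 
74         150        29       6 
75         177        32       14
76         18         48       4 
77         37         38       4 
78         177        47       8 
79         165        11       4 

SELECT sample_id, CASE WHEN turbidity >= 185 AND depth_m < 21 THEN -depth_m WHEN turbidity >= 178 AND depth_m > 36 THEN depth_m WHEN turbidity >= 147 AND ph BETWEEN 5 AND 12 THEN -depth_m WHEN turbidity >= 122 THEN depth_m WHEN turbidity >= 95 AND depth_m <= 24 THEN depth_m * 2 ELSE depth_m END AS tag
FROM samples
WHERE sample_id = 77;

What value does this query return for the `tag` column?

sample_id = 77: turbidity=37, depth_m=38, ph=4.
turbidity >= 185 AND depth_m < 21 → false
turbidity >= 178 AND depth_m > 36 → false
turbidity >= 147 AND ph BETWEEN 5 AND 12 → false
turbidity >= 122 → false
turbidity >= 95 AND depth_m <= 24 → false
No prior WHEN matched → ELSE → 38

38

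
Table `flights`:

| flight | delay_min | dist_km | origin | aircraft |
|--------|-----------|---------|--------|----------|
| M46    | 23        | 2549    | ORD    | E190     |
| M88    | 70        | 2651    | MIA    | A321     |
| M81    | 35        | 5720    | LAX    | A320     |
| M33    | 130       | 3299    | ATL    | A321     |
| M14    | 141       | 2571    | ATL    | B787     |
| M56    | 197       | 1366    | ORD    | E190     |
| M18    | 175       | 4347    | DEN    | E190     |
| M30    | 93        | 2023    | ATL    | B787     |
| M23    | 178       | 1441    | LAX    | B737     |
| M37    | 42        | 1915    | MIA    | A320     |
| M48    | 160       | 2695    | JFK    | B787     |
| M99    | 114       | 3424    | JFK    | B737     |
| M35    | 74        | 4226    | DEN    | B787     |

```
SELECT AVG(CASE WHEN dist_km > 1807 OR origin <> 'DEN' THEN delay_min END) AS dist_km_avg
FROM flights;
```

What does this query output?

110.1538461538

flight=M46: ✓ → 23
flight=M88: ✓ → 70
flight=M81: ✓ → 35
flight=M33: ✓ → 130
flight=M14: ✓ → 141
flight=M56: ✓ → 197
flight=M18: ✓ → 175
flight=M30: ✓ → 93
flight=M23: ✓ → 178
flight=M37: ✓ → 42
flight=M48: ✓ → 160
flight=M99: ✓ → 114
flight=M35: ✓ → 74
dist_km_avg = (23 + 70 + 35 + 130 + 141 + 197 + 175 + 93 + 178 + 42 + 160 + 114 + 74) / 13 = 110.1538461538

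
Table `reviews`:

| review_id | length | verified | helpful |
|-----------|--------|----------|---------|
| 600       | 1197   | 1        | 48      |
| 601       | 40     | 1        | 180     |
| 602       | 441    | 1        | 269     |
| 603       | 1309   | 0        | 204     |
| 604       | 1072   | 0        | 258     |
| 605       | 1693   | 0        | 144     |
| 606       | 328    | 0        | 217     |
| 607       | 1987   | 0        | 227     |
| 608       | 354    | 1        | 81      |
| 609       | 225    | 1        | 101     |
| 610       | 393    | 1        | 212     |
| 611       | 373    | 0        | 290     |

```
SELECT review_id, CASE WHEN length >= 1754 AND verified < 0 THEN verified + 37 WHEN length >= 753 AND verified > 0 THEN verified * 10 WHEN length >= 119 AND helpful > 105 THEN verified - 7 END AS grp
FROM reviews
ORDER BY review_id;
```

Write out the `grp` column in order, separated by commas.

review_id=600: length >= 753 AND verified > 0 → 10
review_id=601: (no match → NULL) → NULL
review_id=602: length >= 119 AND helpful > 105 → -6
review_id=603: length >= 119 AND helpful > 105 → -7
review_id=604: length >= 119 AND helpful > 105 → -7
review_id=605: length >= 119 AND helpful > 105 → -7
review_id=606: length >= 119 AND helpful > 105 → -7
review_id=607: length >= 119 AND helpful > 105 → -7
review_id=608: (no match → NULL) → NULL
review_id=609: (no match → NULL) → NULL
review_id=610: length >= 119 AND helpful > 105 → -6
review_id=611: length >= 119 AND helpful > 105 → -7

10, NULL, -6, -7, -7, -7, -7, -7, NULL, NULL, -6, -7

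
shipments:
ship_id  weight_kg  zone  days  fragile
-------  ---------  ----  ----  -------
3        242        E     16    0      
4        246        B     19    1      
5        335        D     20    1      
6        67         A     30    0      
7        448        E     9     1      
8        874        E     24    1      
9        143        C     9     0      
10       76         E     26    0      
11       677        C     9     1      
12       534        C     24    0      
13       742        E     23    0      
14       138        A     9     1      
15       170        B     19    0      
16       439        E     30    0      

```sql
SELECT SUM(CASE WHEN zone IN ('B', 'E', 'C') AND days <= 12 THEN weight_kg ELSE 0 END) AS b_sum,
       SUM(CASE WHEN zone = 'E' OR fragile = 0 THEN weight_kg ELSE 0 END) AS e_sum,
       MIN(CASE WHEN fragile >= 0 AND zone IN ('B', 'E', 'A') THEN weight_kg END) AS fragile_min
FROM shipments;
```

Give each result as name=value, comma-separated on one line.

[b_sum: zone IN ('B', 'E', 'C') AND days <= 12]
ship_id=3: ✗
ship_id=4: ✗
ship_id=5: ✗
ship_id=6: ✗
ship_id=7: ✓ → 448
ship_id=8: ✗
ship_id=9: ✓ → 143
ship_id=10: ✗
ship_id=11: ✓ → 677
ship_id=12: ✗
ship_id=13: ✗
ship_id=14: ✗
ship_id=15: ✗
ship_id=16: ✗
b_sum = 448 + 143 + 677 = 1268
—
[e_sum: zone = 'E' OR fragile = 0]
ship_id=3: ✓ → 242
ship_id=4: ✗
ship_id=5: ✗
ship_id=6: ✓ → 67
ship_id=7: ✓ → 448
ship_id=8: ✓ → 874
ship_id=9: ✓ → 143
ship_id=10: ✓ → 76
ship_id=11: ✗
ship_id=12: ✓ → 534
ship_id=13: ✓ → 742
ship_id=14: ✗
ship_id=15: ✓ → 170
ship_id=16: ✓ → 439
e_sum = 242 + 67 + 448 + 874 + 143 + 76 + 534 + 742 + 170 + 439 = 3735
—
[fragile_min: fragile >= 0 AND zone IN ('B', 'E', 'A')]
ship_id=3: ✓ → 242
ship_id=4: ✓ → 246
ship_id=5: ✗
ship_id=6: ✓ → 67
ship_id=7: ✓ → 448
ship_id=8: ✓ → 874
ship_id=9: ✗
ship_id=10: ✓ → 76
ship_id=11: ✗
ship_id=12: ✗
ship_id=13: ✓ → 742
ship_id=14: ✓ → 138
ship_id=15: ✓ → 170
ship_id=16: ✓ → 439
fragile_min = MIN(242, 246, 67, 448, 874, 76, 742, 138, 170, 439) = 67

b_sum=1268, e_sum=3735, fragile_min=67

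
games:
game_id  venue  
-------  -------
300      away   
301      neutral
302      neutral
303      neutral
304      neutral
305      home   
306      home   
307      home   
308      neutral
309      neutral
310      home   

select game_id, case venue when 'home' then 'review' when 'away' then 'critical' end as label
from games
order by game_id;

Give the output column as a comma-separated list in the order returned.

critical, NULL, NULL, NULL, NULL, review, review, review, NULL, NULL, review

game_id=300: venue='away' → critical
game_id=301: (no match → NULL) → NULL
game_id=302: (no match → NULL) → NULL
game_id=303: (no match → NULL) → NULL
game_id=304: (no match → NULL) → NULL
game_id=305: venue='home' → review
game_id=306: venue='home' → review
game_id=307: venue='home' → review
game_id=308: (no match → NULL) → NULL
game_id=309: (no match → NULL) → NULL
game_id=310: venue='home' → review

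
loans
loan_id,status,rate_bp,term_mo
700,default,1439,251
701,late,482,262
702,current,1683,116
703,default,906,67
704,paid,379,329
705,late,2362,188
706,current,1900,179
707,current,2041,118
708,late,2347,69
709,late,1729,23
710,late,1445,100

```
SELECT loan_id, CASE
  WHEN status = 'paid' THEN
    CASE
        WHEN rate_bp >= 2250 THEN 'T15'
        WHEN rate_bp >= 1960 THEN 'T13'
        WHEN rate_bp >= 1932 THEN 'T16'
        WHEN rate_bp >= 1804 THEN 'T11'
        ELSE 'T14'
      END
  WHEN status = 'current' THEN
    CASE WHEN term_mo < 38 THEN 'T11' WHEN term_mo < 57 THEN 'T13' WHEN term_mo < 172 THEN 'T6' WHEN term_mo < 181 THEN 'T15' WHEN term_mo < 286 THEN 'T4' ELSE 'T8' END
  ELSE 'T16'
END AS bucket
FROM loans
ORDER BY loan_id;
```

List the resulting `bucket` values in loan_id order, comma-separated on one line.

loan_id=700: status='default' → outer ELSE → T16
loan_id=701: status='late' → outer ELSE → T16
loan_id=702: status='current' → inner[term_mo < 172] → T6
loan_id=703: status='default' → outer ELSE → T16
loan_id=704: status='paid' → inner[ELSE] → T14
loan_id=705: status='late' → outer ELSE → T16
loan_id=706: status='current' → inner[term_mo < 181] → T15
loan_id=707: status='current' → inner[term_mo < 172] → T6
loan_id=708: status='late' → outer ELSE → T16
loan_id=709: status='late' → outer ELSE → T16
loan_id=710: status='late' → outer ELSE → T16

T16, T16, T6, T16, T14, T16, T15, T6, T16, T16, T16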